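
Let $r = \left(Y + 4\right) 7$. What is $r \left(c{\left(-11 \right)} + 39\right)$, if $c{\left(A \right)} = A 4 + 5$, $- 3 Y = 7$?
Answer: $0$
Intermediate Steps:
$Y = - \frac{7}{3}$ ($Y = \left(- \frac{1}{3}\right) 7 = - \frac{7}{3} \approx -2.3333$)
$c{\left(A \right)} = 5 + 4 A$ ($c{\left(A \right)} = 4 A + 5 = 5 + 4 A$)
$r = \frac{35}{3}$ ($r = \left(- \frac{7}{3} + 4\right) 7 = \frac{5}{3} \cdot 7 = \frac{35}{3} \approx 11.667$)
$r \left(c{\left(-11 \right)} + 39\right) = \frac{35 \left(\left(5 + 4 \left(-11\right)\right) + 39\right)}{3} = \frac{35 \left(\left(5 - 44\right) + 39\right)}{3} = \frac{35 \left(-39 + 39\right)}{3} = \frac{35}{3} \cdot 0 = 0$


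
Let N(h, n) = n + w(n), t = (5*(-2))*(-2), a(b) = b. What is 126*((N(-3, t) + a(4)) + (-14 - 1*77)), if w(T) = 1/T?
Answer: -84357/10 ≈ -8435.7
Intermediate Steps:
t = 20 (t = -10*(-2) = 20)
N(h, n) = n + 1/n
126*((N(-3, t) + a(4)) + (-14 - 1*77)) = 126*(((20 + 1/20) + 4) + (-14 - 1*77)) = 126*(((20 + 1/20) + 4) + (-14 - 77)) = 126*((401/20 + 4) - 91) = 126*(481/20 - 91) = 126*(-1339/20) = -84357/10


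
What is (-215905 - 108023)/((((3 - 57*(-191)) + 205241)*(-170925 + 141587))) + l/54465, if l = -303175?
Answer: -192236994346913/34535446485627 ≈ -5.5664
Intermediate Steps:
(-215905 - 108023)/((((3 - 57*(-191)) + 205241)*(-170925 + 141587))) + l/54465 = (-215905 - 108023)/((((3 - 57*(-191)) + 205241)*(-170925 + 141587))) - 303175/54465 = -323928*(-1/(29338*((3 + 10887) + 205241))) - 303175*1/54465 = -323928*(-1/(29338*(10890 + 205241))) - 60635/10893 = -323928/(216131*(-29338)) - 60635/10893 = -323928/(-6340851278) - 60635/10893 = -323928*(-1/6340851278) - 60635/10893 = 161964/3170425639 - 60635/10893 = -192236994346913/34535446485627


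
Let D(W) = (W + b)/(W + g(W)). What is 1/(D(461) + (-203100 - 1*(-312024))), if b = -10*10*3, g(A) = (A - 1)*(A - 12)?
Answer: 207001/22547377085 ≈ 9.1807e-6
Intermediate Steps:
g(A) = (-1 + A)*(-12 + A)
b = -300 (b = -100*3 = -300)
D(W) = (-300 + W)/(12 + W² - 12*W) (D(W) = (W - 300)/(W + (12 + W² - 13*W)) = (-300 + W)/(12 + W² - 12*W))
1/(D(461) + (-203100 - 1*(-312024))) = 1/((-300 + 461)/(12 + 461² - 12*461) + (-203100 - 1*(-312024))) = 1/(161/(12 + 212521 - 5532) + (-203100 + 312024)) = 1/(161/207001 + 108924) = 1/(22547377085/207001) = 207001/22547377085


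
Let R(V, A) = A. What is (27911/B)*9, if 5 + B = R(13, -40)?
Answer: -27911/5 ≈ -5582.2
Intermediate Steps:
B = -45 (B = -5 - 40 = -45)
(27911/B)*9 = (27911/(-45))*9 = (27911*(-1/45))*9 = -27911/45*9 = -27911/5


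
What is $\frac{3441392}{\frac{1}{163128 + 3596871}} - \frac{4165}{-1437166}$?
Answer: $\frac{18596396976419149093}{1437166} \approx 1.294 \cdot 10^{13}$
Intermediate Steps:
$\frac{3441392}{\frac{1}{163128 + 3596871}} - \frac{4165}{-1437166} = \frac{3441392}{\frac{1}{3759999}} - - \frac{4165}{1437166} = 3441392 \frac{1}{\frac{1}{3759999}} + \frac{4165}{1437166} = 3441392 \cdot 3759999 + \frac{4165}{1437166} = 12939630478608 + \frac{4165}{1437166} = \frac{18596396976419149093}{1437166}$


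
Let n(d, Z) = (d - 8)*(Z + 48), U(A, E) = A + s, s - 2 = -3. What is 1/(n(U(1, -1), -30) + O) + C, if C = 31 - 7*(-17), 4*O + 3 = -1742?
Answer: 348146/2321 ≈ 150.00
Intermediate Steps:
s = -1 (s = 2 - 3 = -1)
O = -1745/4 (O = -3/4 + (1/4)*(-1742) = -3/4 - 871/2 = -1745/4 ≈ -436.25)
U(A, E) = -1 + A (U(A, E) = A - 1 = -1 + A)
n(d, Z) = (-8 + d)*(48 + Z)
C = 150 (C = 31 + 119 = 150)
1/(n(U(1, -1), -30) + O) + C = 1/((-384 - 8*(-30) + 48*(-1 + 1) - 30*(-1 + 1)) - 1745/4) + 150 = 1/((-384 + 240 + 48*0 - 30*0) - 1745/4) + 150 = 1/((-384 + 240 + 0 + 0) - 1745/4) + 150 = 1/(-144 - 1745/4) + 150 = 1/(-2321/4) + 150 = -4/2321 + 150 = 348146/2321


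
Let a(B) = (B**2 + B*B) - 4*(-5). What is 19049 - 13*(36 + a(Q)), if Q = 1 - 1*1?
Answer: 18321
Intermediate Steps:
Q = 0 (Q = 1 - 1 = 0)
a(B) = 20 + 2*B**2 (a(B) = (B**2 + B**2) + 20 = 2*B**2 + 20 = 20 + 2*B**2)
19049 - 13*(36 + a(Q)) = 19049 - 13*(36 + (20 + 2*0**2)) = 19049 - 13*(36 + (20 + 2*0)) = 19049 - 13*(36 + (20 + 0)) = 19049 - 13*(36 + 20) = 19049 - 13*56 = 19049 - 1*728 = 19049 - 728 = 18321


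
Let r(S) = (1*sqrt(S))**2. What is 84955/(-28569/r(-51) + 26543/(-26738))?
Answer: 38615955430/254174743 ≈ 151.93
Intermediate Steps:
r(S) = S (r(S) = (sqrt(S))**2 = S)
84955/(-28569/r(-51) + 26543/(-26738)) = 84955/(-28569/(-51) + 26543/(-26738)) = 84955/(-28569*(-1/51) + 26543*(-1/26738)) = 84955/(9523/17 - 26543/26738) = 84955/(254174743/454546) = 84955*(454546/254174743) = 38615955430/254174743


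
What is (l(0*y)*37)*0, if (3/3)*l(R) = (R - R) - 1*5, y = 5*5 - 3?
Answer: 0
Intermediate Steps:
y = 22 (y = 25 - 3 = 22)
l(R) = -5 (l(R) = (R - R) - 1*5 = 0 - 5 = -5)
(l(0*y)*37)*0 = -5*37*0 = -185*0 = 0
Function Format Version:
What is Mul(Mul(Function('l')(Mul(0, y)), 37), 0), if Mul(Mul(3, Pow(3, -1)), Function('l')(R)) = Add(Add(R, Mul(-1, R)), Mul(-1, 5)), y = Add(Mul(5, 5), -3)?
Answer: 0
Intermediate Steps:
y = 22 (y = Add(25, -3) = 22)
Function('l')(R) = -5 (Function('l')(R) = Add(Add(R, Mul(-1, R)), Mul(-1, 5)) = Add(0, -5) = -5)
Mul(Mul(Function('l')(Mul(0, y)), 37), 0) = Mul(Mul(-5, 37), 0) = Mul(-185, 0) = 0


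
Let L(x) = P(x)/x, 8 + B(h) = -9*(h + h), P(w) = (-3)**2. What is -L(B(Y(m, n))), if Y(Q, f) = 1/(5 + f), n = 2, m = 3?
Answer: 63/74 ≈ 0.85135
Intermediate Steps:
P(w) = 9
B(h) = -8 - 18*h (B(h) = -8 - 9*(h + h) = -8 - 18*h)
L(x) = 9/x
-L(B(Y(m, n))) = -9/(-8 - 18/(5 + 2)) = -9/(-8 - 18/7) = -9/(-74/7) = -9*(-7)/74 = -1*(-63/74) = 63/74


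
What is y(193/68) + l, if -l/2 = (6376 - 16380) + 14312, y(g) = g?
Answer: -585695/68 ≈ -8613.2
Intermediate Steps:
l = -8616 (l = -2*((6376 - 16380) + 14312) = -2*(-10004 + 14312) = -2*4308 = -8616)
y(193/68) + l = 193/68 - 8616 = -585695/68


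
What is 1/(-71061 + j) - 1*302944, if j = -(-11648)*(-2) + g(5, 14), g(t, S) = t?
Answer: -28583372289/94352 ≈ -3.0294e+5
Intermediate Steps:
j = -23291 (j = -(-11648)*(-2) + 5 = -182*128 + 5 = -23296 + 5 = -23291)
1/(-71061 + j) - 1*302944 = 1/(-71061 - 23291) - 1*302944 = 1/(-94352) - 302944 = -1/94352 - 302944 = -28583372289/94352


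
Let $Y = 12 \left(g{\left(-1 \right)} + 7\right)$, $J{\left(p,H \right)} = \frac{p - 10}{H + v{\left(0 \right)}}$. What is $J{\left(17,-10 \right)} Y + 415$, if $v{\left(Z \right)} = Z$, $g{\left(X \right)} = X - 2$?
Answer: $\frac{1907}{5} \approx 381.4$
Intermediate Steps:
$g{\left(X \right)} = -2 + X$ ($g{\left(X \right)} = X - 2 = -2 + X$)
$J{\left(p,H \right)} = \frac{-10 + p}{H}$ ($J{\left(p,H \right)} = \frac{p - 10}{H + 0} = \frac{-10 + p}{H}$)
$Y = 48$ ($Y = 12 \left(\left(-2 - 1\right) + 7\right) = 12 \left(-3 + 7\right) = 12 \cdot 4 = 48$)
$J{\left(17,-10 \right)} Y + 415 = \frac{-10 + 17}{-10} \cdot 48 + 415 = \left(- \frac{1}{10}\right) 7 \cdot 48 + 415 = \left(- \frac{7}{10}\right) 48 + 415 = - \frac{168}{5} + 415 = \frac{1907}{5}$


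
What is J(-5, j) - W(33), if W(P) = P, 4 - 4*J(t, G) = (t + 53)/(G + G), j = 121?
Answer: -3878/121 ≈ -32.050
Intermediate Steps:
J(t, G) = 1 - (53 + t)/(8*G) (J(t, G) = 1 - (t + 53)/(4*(G + G)) = 1 - (53 + t)/(4*(2*G)) = 1 - (53 + t)*1/(2*G)/4 = 1 - (53 + t)/(8*G))
J(-5, j) - W(33) = (⅛)*(-53 - 1*(-5) + 8*121)/121 - 1*33 = (⅛)*(1/121)*(-53 + 5 + 968) - 33 = (⅛)*(1/121)*920 - 33 = 115/121 - 33 = -3878/121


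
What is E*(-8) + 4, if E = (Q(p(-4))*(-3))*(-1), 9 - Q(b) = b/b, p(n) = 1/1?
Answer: -188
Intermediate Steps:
p(n) = 1
Q(b) = 8 (Q(b) = 9 - b/b = 9 - 1*1 = 9 - 1 = 8)
E = 24 (E = (8*(-3))*(-1) = -24*(-1) = 24)
E*(-8) + 4 = 24*(-8) + 4 = -192 + 4 = -188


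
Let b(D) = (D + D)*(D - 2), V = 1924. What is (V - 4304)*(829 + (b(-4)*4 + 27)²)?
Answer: -116120200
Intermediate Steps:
b(D) = 2*D*(-2 + D) (b(D) = (2*D)*(-2 + D) = 2*D*(-2 + D))
(V - 4304)*(829 + (b(-4)*4 + 27)²) = (1924 - 4304)*(829 + ((2*(-4)*(-2 - 4))*4 + 27)²) = -2380*(829 + ((2*(-4)*(-6))*4 + 27)²) = -2380*(829 + (48*4 + 27)²) = -2380*(829 + (192 + 27)²) = -2380*(829 + 219²) = -2380*(829 + 47961) = -2380*48790 = -116120200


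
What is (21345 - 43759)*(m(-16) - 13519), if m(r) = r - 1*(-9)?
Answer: 303171764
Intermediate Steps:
m(r) = 9 + r (m(r) = r + 9 = 9 + r)
(21345 - 43759)*(m(-16) - 13519) = (21345 - 43759)*((9 - 16) - 13519) = -22414*(-7 - 13519) = -22414*(-13526) = 303171764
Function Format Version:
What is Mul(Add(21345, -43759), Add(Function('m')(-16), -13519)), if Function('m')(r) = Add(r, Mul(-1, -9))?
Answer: 303171764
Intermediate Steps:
Function('m')(r) = Add(9, r) (Function('m')(r) = Add(r, 9) = Add(9, r))
Mul(Add(21345, -43759), Add(Function('m')(-16), -13519)) = Mul(Add(21345, -43759), Add(Add(9, -16), -13519)) = Mul(-22414, Add(-7, -13519)) = Mul(-22414, -13526) = 303171764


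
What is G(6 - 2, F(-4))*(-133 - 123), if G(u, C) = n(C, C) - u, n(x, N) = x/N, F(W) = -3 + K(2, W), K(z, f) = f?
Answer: 768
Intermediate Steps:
F(W) = -3 + W
G(u, C) = 1 - u (G(u, C) = C/C - u = 1 - u)
G(6 - 2, F(-4))*(-133 - 123) = (1 - (6 - 2))*(-133 - 123) = (1 - 1*4)*(-256) = (1 - 4)*(-256) = -3*(-256) = 768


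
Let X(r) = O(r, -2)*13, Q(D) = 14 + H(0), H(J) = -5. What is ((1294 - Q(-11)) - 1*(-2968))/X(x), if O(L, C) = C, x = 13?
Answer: -4253/26 ≈ -163.58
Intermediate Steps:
Q(D) = 9 (Q(D) = 14 - 5 = 9)
X(r) = -26 (X(r) = -2*13 = -26)
((1294 - Q(-11)) - 1*(-2968))/X(x) = ((1294 - 1*9) - 1*(-2968))/(-26) = ((1294 - 9) + 2968)*(-1/26) = (1285 + 2968)*(-1/26) = 4253*(-1/26) = -4253/26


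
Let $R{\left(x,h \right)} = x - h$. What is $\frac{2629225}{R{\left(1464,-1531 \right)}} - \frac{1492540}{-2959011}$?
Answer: $\frac{1556875170755}{1772447589} \approx 878.38$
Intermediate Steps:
$\frac{2629225}{R{\left(1464,-1531 \right)}} - \frac{1492540}{-2959011} = \frac{2629225}{1464 - -1531} - \frac{1492540}{-2959011} = \frac{2629225}{1464 + 1531} - - \frac{1492540}{2959011} = \frac{2629225}{2995} + \frac{1492540}{2959011} = 2629225 \cdot \frac{1}{2995} + \frac{1492540}{2959011} = \frac{525845}{599} + \frac{1492540}{2959011} = \frac{1556875170755}{1772447589}$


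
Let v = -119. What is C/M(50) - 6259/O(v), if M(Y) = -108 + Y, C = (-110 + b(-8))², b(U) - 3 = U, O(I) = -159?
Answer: -1739753/9222 ≈ -188.65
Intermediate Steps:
b(U) = 3 + U
C = 13225 (C = (-110 + (3 - 8))² = (-110 - 5)² = (-115)² = 13225)
C/M(50) - 6259/O(v) = 13225/(-108 + 50) - 6259/(-159) = 13225/(-58) - 6259*(-1/159) = 13225*(-1/58) + 6259/159 = -13225/58 + 6259/159 = -1739753/9222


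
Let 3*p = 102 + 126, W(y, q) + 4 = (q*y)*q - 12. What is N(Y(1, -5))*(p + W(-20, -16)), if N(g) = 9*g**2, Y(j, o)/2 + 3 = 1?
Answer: -728640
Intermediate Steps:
Y(j, o) = -4 (Y(j, o) = -6 + 2*1 = -6 + 2 = -4)
W(y, q) = -16 + y*q**2 (W(y, q) = -4 + ((q*y)*q - 12) = -4 + (y*q**2 - 12) = -4 + (-12 + y*q**2) = -16 + y*q**2)
p = 76 (p = (102 + 126)/3 = (1/3)*228 = 76)
N(Y(1, -5))*(p + W(-20, -16)) = (9*(-4)**2)*(76 + (-16 - 20*(-16)**2)) = (9*16)*(76 + (-16 - 20*256)) = 144*(76 + (-16 - 5120)) = 144*(76 - 5136) = 144*(-5060) = -728640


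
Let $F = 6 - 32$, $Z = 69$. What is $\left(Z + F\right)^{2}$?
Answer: $1849$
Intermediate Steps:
$F = -26$ ($F = 6 - 32 = -26$)
$\left(Z + F\right)^{2} = \left(69 - 26\right)^{2} = 43^{2} = 1849$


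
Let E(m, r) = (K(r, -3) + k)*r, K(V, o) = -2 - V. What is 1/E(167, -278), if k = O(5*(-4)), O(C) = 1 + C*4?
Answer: -1/54766 ≈ -1.8260e-5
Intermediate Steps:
O(C) = 1 + 4*C
k = -79 (k = 1 + 4*(5*(-4)) = 1 + 4*(-20) = 1 - 80 = -79)
E(m, r) = r*(-81 - r) (E(m, r) = ((-2 - r) - 79)*r = (-81 - r)*r = r*(-81 - r))
1/E(167, -278) = 1/(-1*(-278)*(81 - 278)) = 1/(-1*(-278)*(-197)) = 1/(-54766) = -1/54766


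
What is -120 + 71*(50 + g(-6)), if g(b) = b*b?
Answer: 5986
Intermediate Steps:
g(b) = b²
-120 + 71*(50 + g(-6)) = -120 + 71*(50 + (-6)²) = -120 + 71*(50 + 36) = -120 + 71*86 = -120 + 6106 = 5986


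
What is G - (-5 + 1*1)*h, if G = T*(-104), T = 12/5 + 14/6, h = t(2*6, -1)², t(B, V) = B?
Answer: 1256/15 ≈ 83.733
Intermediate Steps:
h = 144 (h = (2*6)² = 12² = 144)
T = 71/15 (T = 12*(⅕) + 14*(⅙) = 12/5 + 7/3 = 71/15 ≈ 4.7333)
G = -7384/15 (G = (71/15)*(-104) = -7384/15 ≈ -492.27)
G - (-5 + 1*1)*h = -7384/15 - (-5 + 1*1)*144 = -7384/15 - (-5 + 1)*144 = -7384/15 - (-4)*144 = -7384/15 - 1*(-576) = -7384/15 + 576 = 1256/15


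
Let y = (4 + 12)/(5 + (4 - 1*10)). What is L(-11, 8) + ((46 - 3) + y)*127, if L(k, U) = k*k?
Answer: 3550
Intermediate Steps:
L(k, U) = k²
y = -16 (y = 16/(5 + (4 - 10)) = 16/(5 - 6) = 16/(-1) = 16*(-1) = -16)
L(-11, 8) + ((46 - 3) + y)*127 = (-11)² + ((46 - 3) - 16)*127 = 121 + (43 - 16)*127 = 121 + 27*127 = 121 + 3429 = 3550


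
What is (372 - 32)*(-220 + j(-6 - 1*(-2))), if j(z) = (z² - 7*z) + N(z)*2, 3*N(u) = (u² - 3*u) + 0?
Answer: -160480/3 ≈ -53493.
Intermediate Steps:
N(u) = -u + u²/3 (N(u) = ((u² - 3*u) + 0)/3 = (u² - 3*u)/3 = -u + u²/3)
j(z) = z² - 7*z + 2*z*(-3 + z)/3 (j(z) = (z² - 7*z) + (z*(-3 + z)/3)*2 = (z² - 7*z) + 2*z*(-3 + z)/3 = z² - 7*z + 2*z*(-3 + z)/3)
(372 - 32)*(-220 + j(-6 - 1*(-2))) = (372 - 32)*(-220 + (-6 - 1*(-2))*(-27 + 5*(-6 - 1*(-2)))/3) = 340*(-220 + (-6 + 2)*(-27 + 5*(-6 + 2))/3) = 340*(-220 + (⅓)*(-4)*(-27 + 5*(-4))) = 340*(-220 + (⅓)*(-4)*(-27 - 20)) = 340*(-220 + (⅓)*(-4)*(-47)) = 340*(-220 + 188/3) = 340*(-472/3) = -160480/3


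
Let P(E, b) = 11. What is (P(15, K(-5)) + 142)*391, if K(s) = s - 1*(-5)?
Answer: 59823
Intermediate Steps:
K(s) = 5 + s (K(s) = s + 5 = 5 + s)
(P(15, K(-5)) + 142)*391 = (11 + 142)*391 = 153*391 = 59823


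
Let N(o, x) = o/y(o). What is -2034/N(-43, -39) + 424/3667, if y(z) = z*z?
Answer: 320723578/3667 ≈ 87462.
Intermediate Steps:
y(z) = z**2
N(o, x) = 1/o (N(o, x) = o/(o**2) = o/o**2 = 1/o)
-2034/N(-43, -39) + 424/3667 = -2034/(1/(-43)) + 424/3667 = -2034/(-1/43) + 424*(1/3667) = -2034*(-43) + 424/3667 = 87462 + 424/3667 = 320723578/3667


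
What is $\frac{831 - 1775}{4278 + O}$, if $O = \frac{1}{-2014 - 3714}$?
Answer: $- \frac{5407232}{24504383} \approx -0.22066$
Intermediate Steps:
$O = - \frac{1}{5728}$ ($O = \frac{1}{-5728} = - \frac{1}{5728} \approx -0.00017458$)
$\frac{831 - 1775}{4278 + O} = \frac{831 - 1775}{4278 - \frac{1}{5728}} = - \frac{944}{\frac{24504383}{5728}} = \left(-944\right) \frac{5728}{24504383} = - \frac{5407232}{24504383}$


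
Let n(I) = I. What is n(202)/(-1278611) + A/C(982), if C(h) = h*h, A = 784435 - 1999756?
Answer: -1554117592579/1232995273964 ≈ -1.2604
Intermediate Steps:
A = -1215321
C(h) = h²
n(202)/(-1278611) + A/C(982) = 202/(-1278611) - 1215321/(982²) = 202*(-1/1278611) - 1215321/964324 = -202/1278611 - 1215321*1/964324 = -202/1278611 - 1215321/964324 = -1554117592579/1232995273964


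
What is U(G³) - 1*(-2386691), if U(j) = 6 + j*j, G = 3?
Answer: 2387426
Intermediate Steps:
U(j) = 6 + j²
U(G³) - 1*(-2386691) = (6 + (3³)²) - 1*(-2386691) = (6 + 27²) + 2386691 = (6 + 729) + 2386691 = 735 + 2386691 = 2387426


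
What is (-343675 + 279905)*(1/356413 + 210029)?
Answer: -4773635097417060/356413 ≈ -1.3394e+10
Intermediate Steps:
(-343675 + 279905)*(1/356413 + 210029) = -63770*(1/356413 + 210029) = -63770*74857065978/356413 = -4773635097417060/356413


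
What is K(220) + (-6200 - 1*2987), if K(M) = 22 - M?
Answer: -9385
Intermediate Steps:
K(220) + (-6200 - 1*2987) = (22 - 1*220) + (-6200 - 1*2987) = (22 - 220) + (-6200 - 2987) = -198 - 9187 = -9385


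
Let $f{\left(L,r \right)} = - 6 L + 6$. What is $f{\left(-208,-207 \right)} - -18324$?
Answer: $19578$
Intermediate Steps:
$f{\left(L,r \right)} = 6 - 6 L$
$f{\left(-208,-207 \right)} - -18324 = \left(6 - -1248\right) - -18324 = \left(6 + 1248\right) + 18324 = 1254 + 18324 = 19578$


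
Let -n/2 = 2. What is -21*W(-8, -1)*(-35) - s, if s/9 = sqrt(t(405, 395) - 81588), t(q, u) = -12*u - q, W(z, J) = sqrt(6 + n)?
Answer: 735*sqrt(2) - 27*I*sqrt(9637) ≈ 1039.4 - 2650.5*I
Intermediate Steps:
n = -4 (n = -2*2 = -4)
W(z, J) = sqrt(2) (W(z, J) = sqrt(6 - 4) = sqrt(2))
t(q, u) = -q - 12*u
s = 27*I*sqrt(9637) (s = 9*sqrt((-1*405 - 12*395) - 81588) = 9*sqrt((-405 - 4740) - 81588) = 9*sqrt(-5145 - 81588) = 9*sqrt(-86733) = 9*(3*I*sqrt(9637)) = 27*I*sqrt(9637) ≈ 2650.5*I)
-21*W(-8, -1)*(-35) - s = -21*sqrt(2)*(-35) - 27*I*sqrt(9637) = 735*sqrt(2) - 27*I*sqrt(9637)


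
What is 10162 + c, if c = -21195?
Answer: -11033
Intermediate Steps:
10162 + c = 10162 - 21195 = -11033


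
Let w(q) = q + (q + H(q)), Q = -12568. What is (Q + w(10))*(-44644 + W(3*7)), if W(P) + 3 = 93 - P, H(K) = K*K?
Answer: 554869600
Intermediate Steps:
H(K) = K²
W(P) = 90 - P (W(P) = -3 + (93 - P) = 90 - P)
w(q) = q² + 2*q (w(q) = q + (q + q²) = q² + 2*q)
(Q + w(10))*(-44644 + W(3*7)) = (-12568 + 10*(2 + 10))*(-44644 + (90 - 3*7)) = (-12568 + 10*12)*(-44644 + (90 - 1*21)) = (-12568 + 120)*(-44644 + (90 - 21)) = -12448*(-44644 + 69) = -12448*(-44575) = 554869600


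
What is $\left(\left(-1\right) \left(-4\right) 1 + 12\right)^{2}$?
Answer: $256$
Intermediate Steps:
$\left(\left(-1\right) \left(-4\right) 1 + 12\right)^{2} = \left(4 \cdot 1 + 12\right)^{2} = \left(4 + 12\right)^{2} = 16^{2} = 256$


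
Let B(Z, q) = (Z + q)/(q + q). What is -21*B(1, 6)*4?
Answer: -49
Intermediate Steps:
B(Z, q) = (Z + q)/(2*q) (B(Z, q) = (Z + q)/((2*q)) = (Z + q)*(1/(2*q)) = (Z + q)/(2*q))
-21*B(1, 6)*4 = -21*(1 + 6)/(2*6)*4 = -21*7/(2*6)*4 = -21*7/12*4 = -49/4*4 = -49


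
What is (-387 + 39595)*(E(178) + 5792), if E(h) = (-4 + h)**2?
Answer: 1414154144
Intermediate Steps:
(-387 + 39595)*(E(178) + 5792) = (-387 + 39595)*((-4 + 178)**2 + 5792) = 39208*(174**2 + 5792) = 39208*(30276 + 5792) = 39208*36068 = 1414154144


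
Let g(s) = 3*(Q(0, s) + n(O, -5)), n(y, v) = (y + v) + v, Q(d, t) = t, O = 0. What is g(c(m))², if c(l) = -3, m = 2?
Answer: 1521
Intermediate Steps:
n(y, v) = y + 2*v (n(y, v) = (v + y) + v = y + 2*v)
g(s) = -30 + 3*s (g(s) = 3*(s + (0 + 2*(-5))) = 3*(s + (0 - 10)) = 3*(s - 10) = 3*(-10 + s) = -30 + 3*s)
g(c(m))² = (-30 + 3*(-3))² = (-30 - 9)² = (-39)² = 1521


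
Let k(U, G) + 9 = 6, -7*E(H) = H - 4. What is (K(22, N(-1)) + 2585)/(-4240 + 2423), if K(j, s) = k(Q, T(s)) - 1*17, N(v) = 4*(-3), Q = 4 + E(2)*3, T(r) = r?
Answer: -2565/1817 ≈ -1.4117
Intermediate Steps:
E(H) = 4/7 - H/7 (E(H) = -(H - 4)/7 = -(-4 + H)/7 = 4/7 - H/7)
Q = 34/7 (Q = 4 + (4/7 - ⅐*2)*3 = 4 + (4/7 - 2/7)*3 = 4 + (2/7)*3 = 4 + 6/7 = 34/7 ≈ 4.8571)
k(U, G) = -3 (k(U, G) = -9 + 6 = -3)
N(v) = -12
K(j, s) = -20 (K(j, s) = -3 - 1*17 = -3 - 17 = -20)
(K(22, N(-1)) + 2585)/(-4240 + 2423) = (-20 + 2585)/(-4240 + 2423) = 2565/(-1817) = 2565*(-1/1817) = -2565/1817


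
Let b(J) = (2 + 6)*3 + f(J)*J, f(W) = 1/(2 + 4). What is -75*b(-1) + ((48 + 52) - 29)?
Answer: -3433/2 ≈ -1716.5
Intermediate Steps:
f(W) = 1/6
b(J) = 24 + J/6 (b(J) = (2 + 6)*3 + J/6 = 8*3 + J/6 = 24 + J/6)
-75*b(-1) + ((48 + 52) - 29) = -75*(24 + (1/6)*(-1)) + ((48 + 52) - 29) = -75*(24 - 1/6) + (100 - 29) = -75*143/6 + 71 = -3575/2 + 71 = -3433/2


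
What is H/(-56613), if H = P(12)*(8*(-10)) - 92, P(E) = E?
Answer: 1052/56613 ≈ 0.018582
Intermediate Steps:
H = -1052 (H = 12*(8*(-10)) - 92 = 12*(-80) - 92 = -960 - 92 = -1052)
H/(-56613) = -1052/(-56613) = -1052*(-1/56613) = 1052/56613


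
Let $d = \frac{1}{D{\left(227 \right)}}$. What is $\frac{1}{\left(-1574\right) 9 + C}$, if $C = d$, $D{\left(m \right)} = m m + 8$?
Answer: $- \frac{51537}{730073141} \approx -7.0592 \cdot 10^{-5}$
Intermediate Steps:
$D{\left(m \right)} = 8 + m^{2}$ ($D{\left(m \right)} = m^{2} + 8 = 8 + m^{2}$)
$d = \frac{1}{51537}$ ($d = \frac{1}{8 + 227^{2}} = \frac{1}{8 + 51529} = \frac{1}{51537} \approx 1.9404 \cdot 10^{-5}$)
$C = \frac{1}{51537} \approx 1.9404 \cdot 10^{-5}$
$\frac{1}{\left(-1574\right) 9 + C} = \frac{1}{\left(-1574\right) 9 + \frac{1}{51537}} = \frac{1}{-14166 + \frac{1}{51537}} = \frac{1}{- \frac{730073141}{51537}} = - \frac{51537}{730073141}$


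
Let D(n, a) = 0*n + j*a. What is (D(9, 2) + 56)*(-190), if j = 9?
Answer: -14060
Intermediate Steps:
D(n, a) = 9*a (D(n, a) = 0*n + 9*a = 0 + 9*a = 9*a)
(D(9, 2) + 56)*(-190) = (9*2 + 56)*(-190) = (18 + 56)*(-190) = 74*(-190) = -14060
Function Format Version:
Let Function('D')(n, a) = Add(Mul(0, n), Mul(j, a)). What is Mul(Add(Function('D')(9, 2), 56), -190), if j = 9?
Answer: -14060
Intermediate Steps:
Function('D')(n, a) = Mul(9, a) (Function('D')(n, a) = Add(Mul(0, n), Mul(9, a)) = Add(0, Mul(9, a)) = Mul(9, a))
Mul(Add(Function('D')(9, 2), 56), -190) = Mul(Add(Mul(9, 2), 56), -190) = Mul(Add(18, 56), -190) = Mul(74, -190) = -14060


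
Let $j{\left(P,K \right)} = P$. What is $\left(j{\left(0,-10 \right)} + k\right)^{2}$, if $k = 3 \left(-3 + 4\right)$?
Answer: $9$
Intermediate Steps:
$k = 3$ ($k = 3 \cdot 1 = 3$)
$\left(j{\left(0,-10 \right)} + k\right)^{2} = \left(0 + 3\right)^{2} = 3^{2} = 9$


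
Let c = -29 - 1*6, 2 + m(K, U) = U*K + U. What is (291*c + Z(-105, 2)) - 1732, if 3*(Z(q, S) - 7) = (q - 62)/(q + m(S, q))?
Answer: -15077893/1266 ≈ -11910.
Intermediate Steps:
m(K, U) = -2 + U + K*U (m(K, U) = -2 + (U*K + U) = -2 + (K*U + U) = -2 + (U + K*U) = -2 + U + K*U)
c = -35 (c = -29 - 6 = -35)
Z(q, S) = 7 + (-62 + q)/(3*(-2 + 2*q + S*q)) (Z(q, S) = 7 + ((q - 62)/(q + (-2 + q + S*q)))/3 = 7 + ((-62 + q)/(-2 + 2*q + S*q))/3 = 7 + (-62 + q)/(3*(-2 + 2*q + S*q)))
(291*c + Z(-105, 2)) - 1732 = (291*(-35) + (-104 + 43*(-105) + 21*2*(-105))/(3*(-2 + 2*(-105) + 2*(-105)))) - 1732 = (-10185 + (-104 - 4515 - 4410)/(3*(-2 - 210 - 210))) - 1732 = (-10185 + (1/3)*(-9029)/(-422)) - 1732 = (-10185 + (1/3)*(-1/422)*(-9029)) - 1732 = (-10185 + 9029/1266) - 1732 = -12885181/1266 - 1732 = -15077893/1266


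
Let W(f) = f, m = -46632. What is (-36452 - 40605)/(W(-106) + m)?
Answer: 77057/46738 ≈ 1.6487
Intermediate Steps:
(-36452 - 40605)/(W(-106) + m) = (-36452 - 40605)/(-106 - 46632) = -77057/(-46738) = -77057*(-1/46738) = 77057/46738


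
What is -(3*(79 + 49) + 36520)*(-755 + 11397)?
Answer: -392732368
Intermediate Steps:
-(3*(79 + 49) + 36520)*(-755 + 11397) = -(3*128 + 36520)*10642 = -(384 + 36520)*10642 = -36904*10642 = -1*392732368 = -392732368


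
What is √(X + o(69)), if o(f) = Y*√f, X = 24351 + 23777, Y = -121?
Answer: √(48128 - 121*√69) ≈ 217.08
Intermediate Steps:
X = 48128
o(f) = -121*√f
√(X + o(69)) = √(48128 - 121*√69)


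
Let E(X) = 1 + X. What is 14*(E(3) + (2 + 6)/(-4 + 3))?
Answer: -56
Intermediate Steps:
14*(E(3) + (2 + 6)/(-4 + 3)) = 14*((1 + 3) + (2 + 6)/(-4 + 3)) = 14*(4 + 8/(-1)) = 14*(4 + 8*(-1)) = 14*(4 - 8) = 14*(-4) = -56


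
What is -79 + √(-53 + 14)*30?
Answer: -79 + 30*I*√39 ≈ -79.0 + 187.35*I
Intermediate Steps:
-79 + √(-53 + 14)*30 = -79 + √(-39)*30 = -79 + (I*√39)*30 = -79 + 30*I*√39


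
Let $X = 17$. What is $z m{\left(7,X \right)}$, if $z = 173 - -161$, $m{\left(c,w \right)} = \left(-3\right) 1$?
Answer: $-1002$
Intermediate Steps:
$m{\left(c,w \right)} = -3$
$z = 334$ ($z = 173 + 161 = 334$)
$z m{\left(7,X \right)} = 334 \left(-3\right) = -1002$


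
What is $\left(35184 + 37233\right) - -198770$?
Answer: $271187$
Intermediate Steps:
$\left(35184 + 37233\right) - -198770 = 72417 + 198770 = 271187$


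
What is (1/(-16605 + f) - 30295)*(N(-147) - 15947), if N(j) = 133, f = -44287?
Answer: 14586225875887/30446 ≈ 4.7909e+8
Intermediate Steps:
(1/(-16605 + f) - 30295)*(N(-147) - 15947) = (1/(-16605 - 44287) - 30295)*(133 - 15947) = (1/(-60892) - 30295)*(-15814) = (-1/60892 - 30295)*(-15814) = -1844723141/60892*(-15814) = 14586225875887/30446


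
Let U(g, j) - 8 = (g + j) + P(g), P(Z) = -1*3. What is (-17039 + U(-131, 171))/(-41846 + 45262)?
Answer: -8497/1708 ≈ -4.9748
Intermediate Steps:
P(Z) = -3
U(g, j) = 5 + g + j (U(g, j) = 8 + ((g + j) - 3) = 8 + (-3 + g + j) = 5 + g + j)
(-17039 + U(-131, 171))/(-41846 + 45262) = (-17039 + (5 - 131 + 171))/(-41846 + 45262) = (-17039 + 45)/3416 = -16994*1/3416 = -8497/1708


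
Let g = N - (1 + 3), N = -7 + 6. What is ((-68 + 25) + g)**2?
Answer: 2304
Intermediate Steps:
N = -1
g = -5 (g = -1 - (1 + 3) = -1 - 1*4 = -1 - 4 = -5)
((-68 + 25) + g)**2 = ((-68 + 25) - 5)**2 = (-43 - 5)**2 = (-48)**2 = 2304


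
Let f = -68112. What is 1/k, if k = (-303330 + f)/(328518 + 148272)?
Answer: -79465/61907 ≈ -1.2836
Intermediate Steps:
k = -61907/79465 (k = (-303330 - 68112)/(328518 + 148272) = -371442/476790 = -371442*1/476790 = -61907/79465 ≈ -0.77905)
1/k = 1/(-61907/79465) = -79465/61907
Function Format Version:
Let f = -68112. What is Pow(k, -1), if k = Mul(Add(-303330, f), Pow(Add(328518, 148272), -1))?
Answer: Rational(-79465, 61907) ≈ -1.2836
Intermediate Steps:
k = Rational(-61907, 79465) (k = Mul(Add(-303330, -68112), Pow(Add(328518, 148272), -1)) = Mul(-371442, Pow(476790, -1)) = Mul(-371442, Rational(1, 476790)) = Rational(-61907, 79465) ≈ -0.77905)
Pow(k, -1) = Pow(Rational(-61907, 79465), -1) = Rational(-79465, 61907)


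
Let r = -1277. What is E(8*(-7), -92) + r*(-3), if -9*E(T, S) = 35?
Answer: 34444/9 ≈ 3827.1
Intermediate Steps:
E(T, S) = -35/9 (E(T, S) = -⅑*35 = -35/9)
E(8*(-7), -92) + r*(-3) = -35/9 - 1277*(-3) = -35/9 + 3831 = 34444/9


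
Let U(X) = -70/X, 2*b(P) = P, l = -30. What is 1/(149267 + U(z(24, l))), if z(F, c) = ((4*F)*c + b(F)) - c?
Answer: 1419/211809908 ≈ 6.6994e-6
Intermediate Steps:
b(P) = P/2
z(F, c) = F/2 - c + 4*F*c (z(F, c) = ((4*F)*c + F/2) - c = (4*F*c + F/2) - c = (F/2 + 4*F*c) - c = F/2 - c + 4*F*c)
1/(149267 + U(z(24, l))) = 1/(149267 - 70/((1/2)*24 - 1*(-30) + 4*24*(-30))) = 1/(149267 - 70/(12 + 30 - 2880)) = 1/(149267 - 70/(-2838)) = 1/(149267 - 70*(-1/2838)) = 1/(149267 + 35/1419) = 1/(211809908/1419) = 1419/211809908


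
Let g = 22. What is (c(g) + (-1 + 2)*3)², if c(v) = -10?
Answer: 49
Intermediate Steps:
(c(g) + (-1 + 2)*3)² = (-10 + (-1 + 2)*3)² = (-10 + 1*3)² = (-10 + 3)² = (-7)² = 49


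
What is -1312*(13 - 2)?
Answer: -14432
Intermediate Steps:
-1312*(13 - 2) = -1312*11 = -14432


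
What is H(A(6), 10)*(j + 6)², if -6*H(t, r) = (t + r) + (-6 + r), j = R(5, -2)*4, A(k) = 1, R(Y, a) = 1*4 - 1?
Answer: -810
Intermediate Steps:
R(Y, a) = 3 (R(Y, a) = 4 - 1 = 3)
j = 12 (j = 3*4 = 12)
H(t, r) = 1 - r/3 - t/6 (H(t, r) = -((t + r) + (-6 + r))/6 = -((r + t) + (-6 + r))/6 = -(-6 + t + 2*r)/6 = 1 - r/3 - t/6)
H(A(6), 10)*(j + 6)² = (1 - ⅓*10 - ⅙*1)*(12 + 6)² = (1 - 10/3 - ⅙)*18² = -5/2*324 = -810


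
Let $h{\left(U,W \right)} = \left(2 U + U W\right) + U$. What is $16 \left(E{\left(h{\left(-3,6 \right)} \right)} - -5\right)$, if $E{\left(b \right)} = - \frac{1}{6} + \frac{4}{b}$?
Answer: $\frac{2024}{27} \approx 74.963$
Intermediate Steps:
$h{\left(U,W \right)} = 3 U + U W$
$E{\left(b \right)} = - \frac{1}{6} + \frac{4}{b}$ ($E{\left(b \right)} = \left(-1\right) \frac{1}{6} + \frac{4}{b} = - \frac{1}{6} + \frac{4}{b}$)
$16 \left(E{\left(h{\left(-3,6 \right)} \right)} - -5\right) = 16 \left(\frac{24 - - 3 \left(3 + 6\right)}{6 \left(- 3 \left(3 + 6\right)\right)} - -5\right) = 16 \left(\frac{24 - \left(-3\right) 9}{6 \left(\left(-3\right) 9\right)} + \left(-20 + 25\right)\right) = 16 \left(\frac{24 - -27}{6 \left(-27\right)} + 5\right) = 16 \left(\frac{1}{6} \left(- \frac{1}{27}\right) \left(24 + 27\right) + 5\right) = 16 \left(\frac{1}{6} \left(- \frac{1}{27}\right) 51 + 5\right) = 16 \left(- \frac{17}{54} + 5\right) = 16 \cdot \frac{253}{54} = \frac{2024}{27}$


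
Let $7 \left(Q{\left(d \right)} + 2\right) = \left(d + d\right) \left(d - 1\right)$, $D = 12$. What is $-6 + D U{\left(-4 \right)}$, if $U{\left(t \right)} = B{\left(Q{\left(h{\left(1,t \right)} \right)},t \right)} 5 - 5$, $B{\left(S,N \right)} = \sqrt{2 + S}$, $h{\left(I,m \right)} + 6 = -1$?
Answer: $174$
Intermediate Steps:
$h{\left(I,m \right)} = -7$ ($h{\left(I,m \right)} = -6 - 1 = -7$)
$Q{\left(d \right)} = -2 + \frac{2 d \left(-1 + d\right)}{7}$ ($Q{\left(d \right)} = -2 + \frac{\left(d + d\right) \left(d - 1\right)}{7} = -2 + \frac{2 d \left(-1 + d\right)}{7}$)
$U{\left(t \right)} = 15$ ($U{\left(t \right)} = \sqrt{2 - -14} \cdot 5 - 5 = \sqrt{2 + \left(-2 + 2 + \frac{2}{7} \cdot 49\right)} 5 - 5 = \sqrt{2 + \left(-2 + 2 + 14\right)} 5 - 5 = \sqrt{2 + 14} \cdot 5 - 5 = \sqrt{16} \cdot 5 - 5 = 4 \cdot 5 - 5 = 20 - 5 = 15$)
$-6 + D U{\left(-4 \right)} = -6 + 12 \cdot 15 = -6 + 180 = 174$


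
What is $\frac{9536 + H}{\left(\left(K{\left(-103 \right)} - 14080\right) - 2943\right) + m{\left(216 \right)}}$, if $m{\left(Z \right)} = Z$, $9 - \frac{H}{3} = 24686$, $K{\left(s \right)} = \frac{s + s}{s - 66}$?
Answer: $\frac{10899655}{2840177} \approx 3.8377$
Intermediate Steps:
$K{\left(s \right)} = \frac{2 s}{-66 + s}$
$H = -74031$ ($H = 27 - 74058 = -74031$)
$\frac{9536 + H}{\left(\left(K{\left(-103 \right)} - 14080\right) - 2943\right) + m{\left(216 \right)}} = \frac{9536 - 74031}{\left(\left(2 \left(-103\right) \frac{1}{-66 - 103} - 14080\right) - 2943\right) + 216} = - \frac{64495}{\left(\left(2 \left(-103\right) \frac{1}{-169} - 14080\right) - 2943\right) + 216} = - \frac{64495}{\left(\left(2 \left(-103\right) \left(- \frac{1}{169}\right) - 14080\right) - 2943\right) + 216} = - \frac{64495}{\left(\left(\frac{206}{169} - 14080\right) - 2943\right) + 216} = - \frac{64495}{\left(- \frac{2379314}{169} - 2943\right) + 216} = - \frac{64495}{- \frac{2876681}{169} + 216} = - \frac{64495}{- \frac{2840177}{169}} = \left(-64495\right) \left(- \frac{169}{2840177}\right) = \frac{10899655}{2840177}$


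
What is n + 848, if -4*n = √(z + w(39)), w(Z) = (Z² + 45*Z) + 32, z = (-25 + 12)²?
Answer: 848 - √3477/4 ≈ 833.26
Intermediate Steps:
z = 169 (z = (-13)² = 169)
w(Z) = 32 + Z² + 45*Z
n = -√3477/4 (n = -√(169 + (32 + 39² + 45*39))/4 = -√(169 + (32 + 1521 + 1755))/4 = -√(169 + 3308)/4 = -√3477/4 ≈ -14.742)
n + 848 = -√3477/4 + 848 = 848 - √3477/4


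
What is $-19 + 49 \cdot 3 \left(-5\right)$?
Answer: $-754$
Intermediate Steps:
$-19 + 49 \cdot 3 \left(-5\right) = -19 + 49 \left(-15\right) = -19 - 735 = -754$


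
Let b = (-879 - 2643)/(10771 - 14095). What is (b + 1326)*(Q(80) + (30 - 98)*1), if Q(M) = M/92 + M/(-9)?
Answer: -5784482788/57339 ≈ -1.0088e+5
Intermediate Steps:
b = 587/554 (b = -3522/(-3324) = -3522*(-1/3324) = 587/554 ≈ 1.0596)
Q(M) = -83*M/828 (Q(M) = M*(1/92) + M*(-⅑) = M/92 - M/9 = -83*M/828)
(b + 1326)*(Q(80) + (30 - 98)*1) = (587/554 + 1326)*(-83/828*80 + (30 - 98)*1) = 735191*(-1660/207 - 68*1)/554 = 735191*(-1660/207 - 68)/554 = (735191/554)*(-15736/207) = -5784482788/57339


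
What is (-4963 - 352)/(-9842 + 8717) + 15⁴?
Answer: 11391688/225 ≈ 50630.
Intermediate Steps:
(-4963 - 352)/(-9842 + 8717) + 15⁴ = -5315/(-1125) + 50625 = -5315*(-1/1125) + 50625 = 1063/225 + 50625 = 11391688/225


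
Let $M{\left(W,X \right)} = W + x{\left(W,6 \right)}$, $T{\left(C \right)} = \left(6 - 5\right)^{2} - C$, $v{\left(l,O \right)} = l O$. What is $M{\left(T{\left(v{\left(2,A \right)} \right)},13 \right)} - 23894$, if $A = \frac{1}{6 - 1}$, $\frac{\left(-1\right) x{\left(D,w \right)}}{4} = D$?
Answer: $- \frac{119479}{5} \approx -23896.0$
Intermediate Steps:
$x{\left(D,w \right)} = - 4 D$
$A = \frac{1}{5} \approx 0.2$
$v{\left(l,O \right)} = O l$
$T{\left(C \right)} = 1 - C$ ($T{\left(C \right)} = 1^{2} - C = 1 - C$)
$M{\left(W,X \right)} = - 3 W$ ($M{\left(W,X \right)} = W - 4 W = - 3 W$)
$M{\left(T{\left(v{\left(2,A \right)} \right)},13 \right)} - 23894 = - 3 \left(1 - \frac{1}{5} \cdot 2\right) - 23894 = - 3 \left(1 - \frac{2}{5}\right) - 23894 = \left(-3\right) \frac{3}{5} - 23894 = - \frac{9}{5} - 23894 = - \frac{119479}{5}$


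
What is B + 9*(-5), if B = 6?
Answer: -39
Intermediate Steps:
B + 9*(-5) = 6 + 9*(-5) = 6 - 45 = -39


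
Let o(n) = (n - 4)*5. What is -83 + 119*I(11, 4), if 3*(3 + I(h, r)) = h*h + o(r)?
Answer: 13079/3 ≈ 4359.7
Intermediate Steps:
o(n) = -20 + 5*n (o(n) = (-4 + n)*5 = -20 + 5*n)
I(h, r) = -29/3 + h**2/3 + 5*r/3 (I(h, r) = -3 + (h*h + (-20 + 5*r))/3 = -3 + (h**2 + (-20 + 5*r))/3 = -3 + (-20 + h**2 + 5*r)/3 = -3 + (-20/3 + h**2/3 + 5*r/3) = -29/3 + h**2/3 + 5*r/3)
-83 + 119*I(11, 4) = -83 + 119*(-29/3 + (1/3)*11**2 + (5/3)*4) = -83 + 119*(-29/3 + (1/3)*121 + 20/3) = -83 + 119*(-29/3 + 121/3 + 20/3) = -83 + 119*(112/3) = -83 + 13328/3 = 13079/3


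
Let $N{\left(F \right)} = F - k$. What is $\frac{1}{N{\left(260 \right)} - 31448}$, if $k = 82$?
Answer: $- \frac{1}{31270} \approx -3.198 \cdot 10^{-5}$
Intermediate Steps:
$N{\left(F \right)} = -82 + F$ ($N{\left(F \right)} = F - 82 = -82 + F$)
$\frac{1}{N{\left(260 \right)} - 31448} = \frac{1}{\left(-82 + 260\right) - 31448} = \frac{1}{178 - 31448} = \frac{1}{-31270} = - \frac{1}{31270}$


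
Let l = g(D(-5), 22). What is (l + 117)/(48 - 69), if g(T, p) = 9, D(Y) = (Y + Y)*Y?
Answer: -6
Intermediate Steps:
D(Y) = 2*Y**2 (D(Y) = (2*Y)*Y = 2*Y**2)
l = 9
(l + 117)/(48 - 69) = (9 + 117)/(48 - 69) = 126/(-21) = 126*(-1/21) = -6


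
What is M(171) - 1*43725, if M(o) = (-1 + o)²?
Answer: -14825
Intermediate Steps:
M(171) - 1*43725 = (-1 + 171)² - 1*43725 = 170² - 43725 = 28900 - 43725 = -14825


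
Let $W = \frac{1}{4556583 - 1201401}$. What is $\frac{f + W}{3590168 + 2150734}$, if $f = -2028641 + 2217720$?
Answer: $\frac{634394457379}{19261771054164} \approx 0.032935$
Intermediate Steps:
$W = \frac{1}{3355182}$ ($W = \frac{1}{4556583 - 1201401} = \frac{1}{3355182} \approx 2.9805 \cdot 10^{-7}$)
$f = 189079$
$\frac{f + W}{3590168 + 2150734} = \frac{189079 + \frac{1}{3355182}}{3590168 + 2150734} = \frac{634394457379}{3355182 \cdot 5740902} = \frac{634394457379}{3355182} \cdot \frac{1}{5740902} = \frac{634394457379}{19261771054164}$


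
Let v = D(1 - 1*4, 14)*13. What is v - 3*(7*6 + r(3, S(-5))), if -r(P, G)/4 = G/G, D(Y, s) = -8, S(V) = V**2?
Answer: -218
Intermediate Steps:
r(P, G) = -4 (r(P, G) = -4*G/G = -4*1 = -4)
v = -104 (v = -8*13 = -104)
v - 3*(7*6 + r(3, S(-5))) = -104 - 3*(7*6 - 4) = -104 - 3*(42 - 4) = -104 - 3*38 = -104 - 114 = -218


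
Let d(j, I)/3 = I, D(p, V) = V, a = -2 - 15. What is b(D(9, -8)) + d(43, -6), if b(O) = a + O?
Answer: -43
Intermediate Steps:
a = -17
d(j, I) = 3*I
b(O) = -17 + O
b(D(9, -8)) + d(43, -6) = (-17 - 8) + 3*(-6) = -25 - 18 = -43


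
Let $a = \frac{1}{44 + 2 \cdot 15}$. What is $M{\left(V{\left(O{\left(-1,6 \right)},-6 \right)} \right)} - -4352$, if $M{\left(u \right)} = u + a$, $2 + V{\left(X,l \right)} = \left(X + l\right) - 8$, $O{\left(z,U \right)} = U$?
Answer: $\frac{321309}{74} \approx 4342.0$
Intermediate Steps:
$a = \frac{1}{74}$ ($a = \frac{1}{44 + 30} = \frac{1}{74} \approx 0.013514$)
$V{\left(X,l \right)} = -10 + X + l$ ($V{\left(X,l \right)} = -2 - \left(8 - X - l\right) = -2 + \left(-8 + X + l\right) = -10 + X + l$)
$M{\left(u \right)} = \frac{1}{74} + u$ ($M{\left(u \right)} = u + \frac{1}{74} = \frac{1}{74} + u$)
$M{\left(V{\left(O{\left(-1,6 \right)},-6 \right)} \right)} - -4352 = \left(\frac{1}{74} - 10\right) - -4352 = \left(\frac{1}{74} - 10\right) + 4352 = - \frac{739}{74} + 4352 = \frac{321309}{74}$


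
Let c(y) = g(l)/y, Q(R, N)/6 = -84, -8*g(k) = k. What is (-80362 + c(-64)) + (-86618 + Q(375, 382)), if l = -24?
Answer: -10718979/64 ≈ -1.6748e+5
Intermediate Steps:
g(k) = -k/8
Q(R, N) = -504 (Q(R, N) = 6*(-84) = -504)
c(y) = 3/y (c(y) = (-⅛*(-24))/y = 3/y)
(-80362 + c(-64)) + (-86618 + Q(375, 382)) = (-80362 + 3/(-64)) + (-86618 - 504) = (-80362 + 3*(-1/64)) - 87122 = (-80362 - 3/64) - 87122 = -5143171/64 - 87122 = -10718979/64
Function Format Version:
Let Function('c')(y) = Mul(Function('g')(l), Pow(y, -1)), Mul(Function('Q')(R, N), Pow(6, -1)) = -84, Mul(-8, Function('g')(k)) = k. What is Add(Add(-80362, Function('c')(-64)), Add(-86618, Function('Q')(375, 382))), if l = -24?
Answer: Rational(-10718979, 64) ≈ -1.6748e+5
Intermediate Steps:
Function('g')(k) = Mul(Rational(-1, 8), k)
Function('Q')(R, N) = -504 (Function('Q')(R, N) = Mul(6, -84) = -504)
Function('c')(y) = Mul(3, Pow(y, -1)) (Function('c')(y) = Mul(Mul(Rational(-1, 8), -24), Pow(y, -1)) = Mul(3, Pow(y, -1)))
Add(Add(-80362, Function('c')(-64)), Add(-86618, Function('Q')(375, 382))) = Add(Add(-80362, Mul(3, Pow(-64, -1))), Add(-86618, -504)) = Add(Add(-80362, Mul(3, Rational(-1, 64))), -87122) = Add(Add(-80362, Rational(-3, 64)), -87122) = Add(Rational(-5143171, 64), -87122) = Rational(-10718979, 64)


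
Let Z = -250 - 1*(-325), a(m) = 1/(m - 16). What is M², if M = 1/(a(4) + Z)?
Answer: 144/808201 ≈ 0.00017817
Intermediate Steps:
a(m) = 1/(-16 + m)
Z = 75 (Z = -250 + 325 = 75)
M = 12/899 (M = 1/(1/(-16 + 4) + 75) = 1/(1/(-12) + 75) = 1/(-1/12 + 75) = 1/(899/12) = 12/899 ≈ 0.013348)
M² = (12/899)² = 144/808201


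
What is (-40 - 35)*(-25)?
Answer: 1875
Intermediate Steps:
(-40 - 35)*(-25) = -75*(-25) = 1875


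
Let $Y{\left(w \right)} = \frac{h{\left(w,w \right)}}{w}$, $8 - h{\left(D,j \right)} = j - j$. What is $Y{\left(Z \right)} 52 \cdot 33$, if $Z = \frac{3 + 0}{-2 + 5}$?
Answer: $13728$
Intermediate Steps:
$h{\left(D,j \right)} = 8$ ($h{\left(D,j \right)} = 8 - \left(j - j\right) = 8 - 0 = 8 + 0 = 8$)
$Z = 1$ ($Z = \frac{3}{3} = 3 \cdot \frac{1}{3} = 1$)
$Y{\left(w \right)} = \frac{8}{w}$
$Y{\left(Z \right)} 52 \cdot 33 = \frac{8}{1} \cdot 52 \cdot 33 = 8 \cdot 1 \cdot 52 \cdot 33 = 8 \cdot 52 \cdot 33 = 416 \cdot 33 = 13728$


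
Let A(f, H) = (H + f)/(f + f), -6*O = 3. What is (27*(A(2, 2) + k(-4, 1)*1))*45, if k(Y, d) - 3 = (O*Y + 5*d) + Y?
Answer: 8505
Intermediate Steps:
O = -½ (O = -⅙*3 = -½ ≈ -0.50000)
k(Y, d) = 3 + Y/2 + 5*d (k(Y, d) = 3 + ((-Y/2 + 5*d) + Y) = 3 + ((5*d - Y/2) + Y) = 3 + (Y/2 + 5*d) = 3 + Y/2 + 5*d)
A(f, H) = (H + f)/(2*f) (A(f, H) = (H + f)/((2*f)) = (H + f)*(1/(2*f)) = (H + f)/(2*f))
(27*(A(2, 2) + k(-4, 1)*1))*45 = (27*((½)*(2 + 2)/2 + (3 + (½)*(-4) + 5*1)*1))*45 = (27*((½)*(½)*4 + (3 - 2 + 5)*1))*45 = (27*(1 + 6*1))*45 = (27*(1 + 6))*45 = (27*7)*45 = 189*45 = 8505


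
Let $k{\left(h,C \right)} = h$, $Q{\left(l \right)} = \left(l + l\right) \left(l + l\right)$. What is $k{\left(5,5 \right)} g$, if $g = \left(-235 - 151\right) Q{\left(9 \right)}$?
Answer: $-625320$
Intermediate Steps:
$Q{\left(l \right)} = 4 l^{2}$ ($Q{\left(l \right)} = 2 l 2 l = 4 l^{2}$)
$g = -125064$ ($g = \left(-235 - 151\right) 4 \cdot 9^{2} = \left(-235 - 151\right) 4 \cdot 81 = \left(-386\right) 324 = -125064$)
$k{\left(5,5 \right)} g = 5 \left(-125064\right) = -625320$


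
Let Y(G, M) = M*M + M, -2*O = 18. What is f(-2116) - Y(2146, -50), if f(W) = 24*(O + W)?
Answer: -53450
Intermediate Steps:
O = -9 (O = -½*18 = -9)
f(W) = -216 + 24*W (f(W) = 24*(-9 + W) = -216 + 24*W)
Y(G, M) = M + M² (Y(G, M) = M² + M = M + M²)
f(-2116) - Y(2146, -50) = (-216 + 24*(-2116)) - (-50)*(1 - 50) = (-216 - 50784) - (-50)*(-49) = -51000 - 1*2450 = -51000 - 2450 = -53450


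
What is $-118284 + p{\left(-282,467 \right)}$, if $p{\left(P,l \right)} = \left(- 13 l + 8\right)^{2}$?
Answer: $36641685$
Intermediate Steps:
$p{\left(P,l \right)} = \left(8 - 13 l\right)^{2}$
$-118284 + p{\left(-282,467 \right)} = -118284 + \left(-8 + 13 \cdot 467\right)^{2} = -118284 + \left(-8 + 6071\right)^{2} = -118284 + 6063^{2} = -118284 + 36759969 = 36641685$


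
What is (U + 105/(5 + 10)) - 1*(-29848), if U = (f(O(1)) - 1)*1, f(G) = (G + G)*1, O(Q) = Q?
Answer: 29856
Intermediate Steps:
f(G) = 2*G (f(G) = (2*G)*1 = 2*G)
U = 1 (U = (2*1 - 1)*1 = (2 - 1)*1 = 1*1 = 1)
(U + 105/(5 + 10)) - 1*(-29848) = (1 + 105/(5 + 10)) - 1*(-29848) = (1 + 105/15) + 29848 = (1 + (1/15)*105) + 29848 = (1 + 7) + 29848 = 8 + 29848 = 29856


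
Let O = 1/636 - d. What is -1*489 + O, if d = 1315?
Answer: -1147343/636 ≈ -1804.0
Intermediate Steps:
O = -836339/636 (O = 1/636 - 1*1315 = 1/636 - 1315 = -836339/636 ≈ -1315.0)
-1*489 + O = -1*489 - 836339/636 = -489 - 836339/636 = -1147343/636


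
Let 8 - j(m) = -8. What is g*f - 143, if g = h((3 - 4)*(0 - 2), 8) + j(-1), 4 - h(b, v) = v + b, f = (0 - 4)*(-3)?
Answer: -23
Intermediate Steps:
f = 12 (f = -4*(-3) = 12)
j(m) = 16 (j(m) = 8 - 1*(-8) = 8 + 8 = 16)
h(b, v) = 4 - b - v (h(b, v) = 4 - (v + b) = 4 - (b + v) = 4 + (-b - v) = 4 - b - v)
g = 10 (g = (4 - (3 - 4)*(0 - 2) - 1*8) + 16 = (4 - (-1)*(-2) - 8) + 16 = (4 - 1*2 - 8) + 16 = (4 - 2 - 8) + 16 = -6 + 16 = 10)
g*f - 143 = 10*12 - 143 = 120 - 143 = -23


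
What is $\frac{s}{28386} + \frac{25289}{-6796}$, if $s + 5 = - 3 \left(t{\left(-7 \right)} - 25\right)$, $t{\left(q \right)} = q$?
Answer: $- \frac{358617559}{96455628} \approx -3.718$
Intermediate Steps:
$s = 91$ ($s = -5 - 3 \left(-7 - 25\right) = -5 - -96 = -5 + 96 = 91$)
$\frac{s}{28386} + \frac{25289}{-6796} = \frac{91}{28386} + \frac{25289}{-6796} = 91 \cdot \frac{1}{28386} + 25289 \left(- \frac{1}{6796}\right) = \frac{91}{28386} - \frac{25289}{6796} = - \frac{358617559}{96455628}$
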